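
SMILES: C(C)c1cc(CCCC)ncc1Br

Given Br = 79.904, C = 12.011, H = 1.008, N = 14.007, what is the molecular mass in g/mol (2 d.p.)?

Molecular formula: C11H16BrN.
M = 1×79.904 + 11×12.011 + 16×1.008 + 1×14.007 = 242.16 g/mol.

242.16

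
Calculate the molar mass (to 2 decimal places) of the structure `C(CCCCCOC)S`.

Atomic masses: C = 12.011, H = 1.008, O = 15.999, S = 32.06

148.26

Molecular formula: C7H16OS.
M = 7×12.011 + 16×1.008 + 1×15.999 + 1×32.06 = 148.26 g/mol.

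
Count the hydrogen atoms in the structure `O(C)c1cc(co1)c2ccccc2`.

10

Hydrogens are implicit in SMILES; fill each atom to its normal valence:
  7 × C (aromatic): 1 H each → 7
  3 × C (aromatic): no H
  1 × C: 3 H
  1 × O (aromatic): no H
  1 × O: no H
  Total hydrogens = 10.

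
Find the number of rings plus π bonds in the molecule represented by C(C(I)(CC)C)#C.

Molecular formula from the SMILES: C6H9I.
DoU = (2C + 2 + N − H − X)/2 = (2·6 + 2 + 0 − 9 − 1)/2 = 4/2 = 2.
(Structurally: 0 ring(s) + 2 π bond(s) = 2.)

2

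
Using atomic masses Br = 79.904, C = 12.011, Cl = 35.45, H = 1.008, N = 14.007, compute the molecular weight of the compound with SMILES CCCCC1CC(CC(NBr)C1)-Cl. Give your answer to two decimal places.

Molecular formula: C10H19BrClN.
M = 1×79.904 + 10×12.011 + 1×35.45 + 19×1.008 + 1×14.007 = 268.62 g/mol.

268.62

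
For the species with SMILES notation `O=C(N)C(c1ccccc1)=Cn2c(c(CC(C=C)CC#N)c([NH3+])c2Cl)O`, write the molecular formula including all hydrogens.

C19H20ClN4O2+

Heavy atoms from the SMILES: 19 C, 1 Cl, 4 N, 2 O.
Implicit hydrogens by atom environment:
  5 × C (aromatic): 1 H each → 5
  5 × C (aromatic): no H
  3 × C: 2 H each → 6
  3 × C: 1 H each → 3
  3 × C: no H
  1 × Cl: no H
  1 × N (charge +1): 3 H
  1 × N: 2 H
  1 × N (aromatic): no H
  1 × N: no H
  1 × O: 1 H
  1 × O: no H
  Total hydrogens = 20.
Net charge +1.
Molecular formula: C19H20ClN4O2+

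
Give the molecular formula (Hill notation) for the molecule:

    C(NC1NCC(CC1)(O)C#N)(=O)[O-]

Heavy atoms from the SMILES: 7 C, 3 N, 3 O.
Implicit hydrogens by atom environment:
  3 × C: 2 H each → 6
  3 × C: no H
  2 × N: 1 H each → 2
  1 × C: 1 H
  1 × N: no H
  1 × O: 1 H
  1 × O: no H
  1 × O (charge -1): no H
  Total hydrogens = 10.
Net charge -1.
Molecular formula: C7H10N3O3-

C7H10N3O3-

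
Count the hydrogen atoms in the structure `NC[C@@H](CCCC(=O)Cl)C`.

Hydrogens are implicit in SMILES; fill each atom to its normal valence:
  4 × C: 2 H each → 8
  1 × C: 3 H
  1 × C: 1 H
  1 × C: no H
  1 × Cl: no H
  1 × N: 2 H
  1 × O: no H
  Total hydrogens = 14.

14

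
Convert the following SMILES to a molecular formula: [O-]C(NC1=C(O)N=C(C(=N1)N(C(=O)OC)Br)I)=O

C7H5BrIN4O5-

Heavy atoms from the SMILES: 1 Br, 7 C, 1 I, 4 N, 5 O.
Implicit hydrogens by atom environment:
  4 × C (aromatic): no H
  3 × O: no H
  2 × C: no H
  2 × N (aromatic): no H
  1 × Br: no H
  1 × C: 3 H
  1 × I: no H
  1 × N: 1 H
  1 × N: no H
  1 × O: 1 H
  1 × O (charge -1): no H
  Total hydrogens = 5.
Net charge -1.
Molecular formula: C7H5BrIN4O5-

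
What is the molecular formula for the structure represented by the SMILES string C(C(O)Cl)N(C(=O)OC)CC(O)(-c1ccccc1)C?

Heavy atoms from the SMILES: 13 C, 1 Cl, 1 N, 4 O.
Implicit hydrogens by atom environment:
  5 × C (aromatic): 1 H each → 5
  2 × C: 3 H each → 6
  2 × C: 2 H each → 4
  2 × C: no H
  2 × O: 1 H each → 2
  2 × O: no H
  1 × C: 1 H
  1 × C (aromatic): no H
  1 × Cl: no H
  1 × N: no H
  Total hydrogens = 18.
Molecular formula: C13H18ClNO4

C13H18ClNO4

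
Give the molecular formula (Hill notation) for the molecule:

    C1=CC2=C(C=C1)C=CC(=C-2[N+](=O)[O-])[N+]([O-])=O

Heavy atoms from the SMILES: 10 C, 2 N, 4 O.
Implicit hydrogens by atom environment:
  6 × C (aromatic): 1 H each → 6
  4 × C (aromatic): no H
  2 × N (charge +1): no H
  2 × O: no H
  2 × O (charge -1): no H
  Total hydrogens = 6.
Molecular formula: C10H6N2O4

C10H6N2O4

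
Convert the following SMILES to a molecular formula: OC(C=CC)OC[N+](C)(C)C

C8H18NO2+

Heavy atoms from the SMILES: 8 C, 1 N, 2 O.
Implicit hydrogens by atom environment:
  4 × C: 3 H each → 12
  3 × C: 1 H each → 3
  1 × C: 2 H
  1 × N (charge +1): no H
  1 × O: 1 H
  1 × O: no H
  Total hydrogens = 18.
Net charge +1.
Molecular formula: C8H18NO2+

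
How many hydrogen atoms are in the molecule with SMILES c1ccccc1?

6

Hydrogens are implicit in SMILES; fill each atom to its normal valence:
  6 × C (aromatic): 1 H each → 6
  Total hydrogens = 6.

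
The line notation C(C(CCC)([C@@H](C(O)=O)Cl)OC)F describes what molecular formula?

C8H14ClFO3

Heavy atoms from the SMILES: 8 C, 1 Cl, 1 F, 3 O.
Implicit hydrogens by atom environment:
  3 × C: 2 H each → 6
  2 × C: 3 H each → 6
  2 × C: no H
  2 × O: no H
  1 × C: 1 H
  1 × Cl: no H
  1 × F: no H
  1 × O: 1 H
  Total hydrogens = 14.
Molecular formula: C8H14ClFO3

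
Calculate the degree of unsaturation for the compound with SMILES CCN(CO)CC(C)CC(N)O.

0

Molecular formula from the SMILES: C8H20N2O2.
DoU = (2C + 2 + N − H − X)/2 = (2·8 + 2 + 2 − 20 − 0)/2 = 0/2 = 0.
(Structurally: 0 ring(s) + 0 π bond(s) = 0.)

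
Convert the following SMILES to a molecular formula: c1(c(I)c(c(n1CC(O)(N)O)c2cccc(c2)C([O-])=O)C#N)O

C14H11IN3O5-

Heavy atoms from the SMILES: 14 C, 1 I, 3 N, 5 O.
Implicit hydrogens by atom environment:
  6 × C (aromatic): no H
  4 × C (aromatic): 1 H each → 4
  3 × C: no H
  3 × O: 1 H each → 3
  1 × C: 2 H
  1 × I: no H
  1 × N: 2 H
  1 × N (aromatic): no H
  1 × N: no H
  1 × O: no H
  1 × O (charge -1): no H
  Total hydrogens = 11.
Net charge -1.
Molecular formula: C14H11IN3O5-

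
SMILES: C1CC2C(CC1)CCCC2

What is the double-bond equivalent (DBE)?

Molecular formula from the SMILES: C10H18.
DoU = (2C + 2 + N − H − X)/2 = (2·10 + 2 + 0 − 18 − 0)/2 = 4/2 = 2.
(Structurally: 2 ring(s) + 0 π bond(s) = 2.)

2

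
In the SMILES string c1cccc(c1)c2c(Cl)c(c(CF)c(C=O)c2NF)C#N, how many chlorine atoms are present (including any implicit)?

The symbol for chlorine appears 1 time in the SMILES.

1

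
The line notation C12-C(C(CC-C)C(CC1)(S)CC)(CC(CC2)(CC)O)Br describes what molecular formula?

Heavy atoms from the SMILES: 1 Br, 17 C, 1 O, 1 S.
Implicit hydrogens by atom environment:
  9 × C: 2 H each → 18
  3 × C: 3 H each → 9
  3 × C: no H
  2 × C: 1 H each → 2
  1 × Br: no H
  1 × O: 1 H
  1 × S: 1 H
  Total hydrogens = 31.
Molecular formula: C17H31BrOS

C17H31BrOS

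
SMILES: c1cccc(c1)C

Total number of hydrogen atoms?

8

Hydrogens are implicit in SMILES; fill each atom to its normal valence:
  5 × C (aromatic): 1 H each → 5
  1 × C: 3 H
  1 × C (aromatic): no H
  Total hydrogens = 8.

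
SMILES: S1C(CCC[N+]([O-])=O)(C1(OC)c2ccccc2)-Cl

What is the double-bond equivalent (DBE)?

6

Molecular formula from the SMILES: C12H14ClNO3S.
DoU = (2C + 2 + N − H − X)/2 = (2·12 + 2 + 1 − 14 − 1)/2 = 12/2 = 6.
(Structurally: 2 ring(s) + 4 π bond(s) = 6.)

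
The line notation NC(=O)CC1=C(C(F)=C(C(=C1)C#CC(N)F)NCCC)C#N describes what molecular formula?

Heavy atoms from the SMILES: 15 C, 2 F, 4 N, 1 O.
Implicit hydrogens by atom environment:
  5 × C (aromatic): no H
  4 × C: no H
  3 × C: 2 H each → 6
  2 × F: no H
  2 × N: 2 H each → 4
  1 × C: 3 H
  1 × C (aromatic): 1 H
  1 × C: 1 H
  1 × N: 1 H
  1 × N: no H
  1 × O: no H
  Total hydrogens = 16.
Molecular formula: C15H16F2N4O

C15H16F2N4O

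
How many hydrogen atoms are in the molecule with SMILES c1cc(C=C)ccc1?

8

Hydrogens are implicit in SMILES; fill each atom to its normal valence:
  5 × C (aromatic): 1 H each → 5
  1 × C: 2 H
  1 × C: 1 H
  1 × C (aromatic): no H
  Total hydrogens = 8.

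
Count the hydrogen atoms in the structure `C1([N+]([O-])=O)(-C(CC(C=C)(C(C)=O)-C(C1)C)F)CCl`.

17

Hydrogens are implicit in SMILES; fill each atom to its normal valence:
  4 × C: 2 H each → 8
  3 × C: 1 H each → 3
  3 × C: no H
  2 × C: 3 H each → 6
  2 × O: no H
  1 × Cl: no H
  1 × F: no H
  1 × N (charge +1): no H
  1 × O (charge -1): no H
  Total hydrogens = 17.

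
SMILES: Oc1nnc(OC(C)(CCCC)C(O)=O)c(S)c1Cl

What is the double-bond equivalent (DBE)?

5

Molecular formula from the SMILES: C11H15ClN2O4S.
DoU = (2C + 2 + N − H − X)/2 = (2·11 + 2 + 2 − 15 − 1)/2 = 10/2 = 5.
(Structurally: 1 ring(s) + 4 π bond(s) = 5.)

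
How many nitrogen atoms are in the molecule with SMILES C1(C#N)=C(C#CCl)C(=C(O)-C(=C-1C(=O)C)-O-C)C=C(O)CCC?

1

The symbol for nitrogen appears 1 time in the SMILES.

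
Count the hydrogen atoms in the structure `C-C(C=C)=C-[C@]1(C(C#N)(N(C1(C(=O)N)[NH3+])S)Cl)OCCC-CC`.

Hydrogens are implicit in SMILES; fill each atom to its normal valence:
  6 × C: no H
  5 × C: 2 H each → 10
  2 × C: 3 H each → 6
  2 × C: 1 H each → 2
  2 × N: no H
  2 × O: no H
  1 × Cl: no H
  1 × N (charge +1): 3 H
  1 × N: 2 H
  1 × S: 1 H
  Total hydrogens = 24.

24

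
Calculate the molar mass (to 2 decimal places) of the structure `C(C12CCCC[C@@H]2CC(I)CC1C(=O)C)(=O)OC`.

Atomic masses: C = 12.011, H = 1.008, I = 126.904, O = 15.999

364.22

Molecular formula: C14H21IO3.
M = 14×12.011 + 21×1.008 + 1×126.904 + 3×15.999 = 364.22 g/mol.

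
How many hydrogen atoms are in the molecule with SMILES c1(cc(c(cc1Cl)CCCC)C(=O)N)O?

Hydrogens are implicit in SMILES; fill each atom to its normal valence:
  4 × C (aromatic): no H
  3 × C: 2 H each → 6
  2 × C (aromatic): 1 H each → 2
  1 × C: 3 H
  1 × C: no H
  1 × Cl: no H
  1 × N: 2 H
  1 × O: 1 H
  1 × O: no H
  Total hydrogens = 14.

14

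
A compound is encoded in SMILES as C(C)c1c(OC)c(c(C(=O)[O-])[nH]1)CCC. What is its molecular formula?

C11H16NO3-

Heavy atoms from the SMILES: 11 C, 1 N, 3 O.
Implicit hydrogens by atom environment:
  4 × C (aromatic): no H
  3 × C: 3 H each → 9
  3 × C: 2 H each → 6
  2 × O: no H
  1 × C: no H
  1 × N (aromatic): 1 H
  1 × O (charge -1): no H
  Total hydrogens = 16.
Net charge -1.
Molecular formula: C11H16NO3-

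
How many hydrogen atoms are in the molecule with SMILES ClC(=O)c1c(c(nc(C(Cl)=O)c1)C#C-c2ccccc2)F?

Hydrogens are implicit in SMILES; fill each atom to its normal valence:
  6 × C (aromatic): 1 H each → 6
  5 × C (aromatic): no H
  4 × C: no H
  2 × Cl: no H
  2 × O: no H
  1 × F: no H
  1 × N (aromatic): no H
  Total hydrogens = 6.

6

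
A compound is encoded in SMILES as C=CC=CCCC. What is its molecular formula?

Heavy atoms from the SMILES: 7 C.
Implicit hydrogens by atom environment:
  3 × C: 2 H each → 6
  3 × C: 1 H each → 3
  1 × C: 3 H
  Total hydrogens = 12.
Molecular formula: C7H12

C7H12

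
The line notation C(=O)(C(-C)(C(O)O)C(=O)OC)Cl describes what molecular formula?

C6H9ClO5

Heavy atoms from the SMILES: 6 C, 1 Cl, 5 O.
Implicit hydrogens by atom environment:
  3 × C: no H
  3 × O: no H
  2 × C: 3 H each → 6
  2 × O: 1 H each → 2
  1 × C: 1 H
  1 × Cl: no H
  Total hydrogens = 9.
Molecular formula: C6H9ClO5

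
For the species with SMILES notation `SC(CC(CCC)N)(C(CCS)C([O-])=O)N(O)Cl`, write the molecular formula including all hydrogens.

C10H20ClN2O3S2-

Heavy atoms from the SMILES: 10 C, 1 Cl, 2 N, 3 O, 2 S.
Implicit hydrogens by atom environment:
  5 × C: 2 H each → 10
  2 × C: 1 H each → 2
  2 × C: no H
  2 × S: 1 H each → 2
  1 × C: 3 H
  1 × Cl: no H
  1 × N: 2 H
  1 × N: no H
  1 × O: 1 H
  1 × O: no H
  1 × O (charge -1): no H
  Total hydrogens = 20.
Net charge -1.
Molecular formula: C10H20ClN2O3S2-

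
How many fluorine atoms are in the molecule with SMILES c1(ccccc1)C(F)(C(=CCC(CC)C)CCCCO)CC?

1

The symbol for fluorine appears 1 time in the SMILES.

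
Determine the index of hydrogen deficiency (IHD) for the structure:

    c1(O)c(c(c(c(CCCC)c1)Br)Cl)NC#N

Molecular formula from the SMILES: C11H12BrClN2O.
DoU = (2C + 2 + N − H − X)/2 = (2·11 + 2 + 2 − 12 − 2)/2 = 12/2 = 6.
(Structurally: 1 ring(s) + 5 π bond(s) = 6.)

6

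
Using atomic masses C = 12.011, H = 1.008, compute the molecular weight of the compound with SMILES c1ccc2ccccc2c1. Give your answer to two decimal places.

Molecular formula: C10H8.
M = 10×12.011 + 8×1.008 = 128.17 g/mol.

128.17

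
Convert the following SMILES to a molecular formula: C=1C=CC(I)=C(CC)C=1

C8H9I

Heavy atoms from the SMILES: 8 C, 1 I.
Implicit hydrogens by atom environment:
  4 × C (aromatic): 1 H each → 4
  2 × C (aromatic): no H
  1 × C: 3 H
  1 × C: 2 H
  1 × I: no H
  Total hydrogens = 9.
Molecular formula: C8H9I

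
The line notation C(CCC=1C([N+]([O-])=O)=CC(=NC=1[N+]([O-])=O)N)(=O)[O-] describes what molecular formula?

C8H7N4O6-

Heavy atoms from the SMILES: 8 C, 4 N, 6 O.
Implicit hydrogens by atom environment:
  4 × C (aromatic): no H
  3 × O: no H
  3 × O (charge -1): no H
  2 × C: 2 H each → 4
  2 × N (charge +1): no H
  1 × C (aromatic): 1 H
  1 × C: no H
  1 × N: 2 H
  1 × N (aromatic): no H
  Total hydrogens = 7.
Net charge -1.
Molecular formula: C8H7N4O6-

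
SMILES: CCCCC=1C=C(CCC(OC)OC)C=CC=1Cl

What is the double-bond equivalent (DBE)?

Molecular formula from the SMILES: C15H23ClO2.
DoU = (2C + 2 + N − H − X)/2 = (2·15 + 2 + 0 − 23 − 1)/2 = 8/2 = 4.
(Structurally: 1 ring(s) + 3 π bond(s) = 4.)

4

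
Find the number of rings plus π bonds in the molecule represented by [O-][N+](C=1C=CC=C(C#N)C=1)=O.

7

Molecular formula from the SMILES: C7H4N2O2.
DoU = (2C + 2 + N − H − X)/2 = (2·7 + 2 + 2 − 4 − 0)/2 = 14/2 = 7.
(Structurally: 1 ring(s) + 6 π bond(s) = 7.)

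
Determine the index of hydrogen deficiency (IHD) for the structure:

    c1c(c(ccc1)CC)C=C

Molecular formula from the SMILES: C10H12.
DoU = (2C + 2 + N − H − X)/2 = (2·10 + 2 + 0 − 12 − 0)/2 = 10/2 = 5.
(Structurally: 1 ring(s) + 4 π bond(s) = 5.)

5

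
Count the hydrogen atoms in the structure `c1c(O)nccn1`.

4

Hydrogens are implicit in SMILES; fill each atom to its normal valence:
  3 × C (aromatic): 1 H each → 3
  2 × N (aromatic): no H
  1 × C (aromatic): no H
  1 × O: 1 H
  Total hydrogens = 4.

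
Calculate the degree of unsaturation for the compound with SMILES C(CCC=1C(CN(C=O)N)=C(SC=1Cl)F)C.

4

Molecular formula from the SMILES: C10H14ClFN2OS.
DoU = (2C + 2 + N − H − X)/2 = (2·10 + 2 + 2 − 14 − 2)/2 = 8/2 = 4.
(Structurally: 1 ring(s) + 3 π bond(s) = 4.)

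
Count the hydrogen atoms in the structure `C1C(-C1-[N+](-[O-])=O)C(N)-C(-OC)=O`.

Hydrogens are implicit in SMILES; fill each atom to its normal valence:
  3 × C: 1 H each → 3
  3 × O: no H
  1 × C: 3 H
  1 × C: 2 H
  1 × C: no H
  1 × N: 2 H
  1 × N (charge +1): no H
  1 × O (charge -1): no H
  Total hydrogens = 10.

10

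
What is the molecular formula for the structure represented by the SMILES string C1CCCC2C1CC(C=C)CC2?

Heavy atoms from the SMILES: 12 C.
Implicit hydrogens by atom environment:
  8 × C: 2 H each → 16
  4 × C: 1 H each → 4
  Total hydrogens = 20.
Molecular formula: C12H20

C12H20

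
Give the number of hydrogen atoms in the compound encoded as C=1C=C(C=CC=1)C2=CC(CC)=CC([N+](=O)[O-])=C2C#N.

Hydrogens are implicit in SMILES; fill each atom to its normal valence:
  7 × C (aromatic): 1 H each → 7
  5 × C (aromatic): no H
  1 × C: 3 H
  1 × C: 2 H
  1 × C: no H
  1 × N: no H
  1 × N (charge +1): no H
  1 × O: no H
  1 × O (charge -1): no H
  Total hydrogens = 12.

12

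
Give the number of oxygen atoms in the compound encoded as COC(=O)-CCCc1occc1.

The symbol for oxygen appears 3 times in the SMILES.

3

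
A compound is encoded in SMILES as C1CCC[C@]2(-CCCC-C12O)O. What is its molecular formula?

Heavy atoms from the SMILES: 10 C, 2 O.
Implicit hydrogens by atom environment:
  8 × C: 2 H each → 16
  2 × C: no H
  2 × O: 1 H each → 2
  Total hydrogens = 18.
Molecular formula: C10H18O2

C10H18O2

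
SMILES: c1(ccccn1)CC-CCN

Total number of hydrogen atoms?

14

Hydrogens are implicit in SMILES; fill each atom to its normal valence:
  4 × C: 2 H each → 8
  4 × C (aromatic): 1 H each → 4
  1 × C (aromatic): no H
  1 × N: 2 H
  1 × N (aromatic): no H
  Total hydrogens = 14.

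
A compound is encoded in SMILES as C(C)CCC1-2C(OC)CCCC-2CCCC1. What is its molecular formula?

C15H28O

Heavy atoms from the SMILES: 15 C, 1 O.
Implicit hydrogens by atom environment:
  10 × C: 2 H each → 20
  2 × C: 3 H each → 6
  2 × C: 1 H each → 2
  1 × C: no H
  1 × O: no H
  Total hydrogens = 28.
Molecular formula: C15H28O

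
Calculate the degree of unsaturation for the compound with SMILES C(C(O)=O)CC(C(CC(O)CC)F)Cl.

Molecular formula from the SMILES: C9H16ClFO3.
DoU = (2C + 2 + N − H − X)/2 = (2·9 + 2 + 0 − 16 − 2)/2 = 2/2 = 1.
(Structurally: 0 ring(s) + 1 π bond(s) = 1.)

1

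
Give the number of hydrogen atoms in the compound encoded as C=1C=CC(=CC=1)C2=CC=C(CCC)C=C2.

Hydrogens are implicit in SMILES; fill each atom to its normal valence:
  9 × C (aromatic): 1 H each → 9
  3 × C (aromatic): no H
  2 × C: 2 H each → 4
  1 × C: 3 H
  Total hydrogens = 16.

16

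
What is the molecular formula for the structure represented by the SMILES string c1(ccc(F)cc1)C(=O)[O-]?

Heavy atoms from the SMILES: 7 C, 1 F, 2 O.
Implicit hydrogens by atom environment:
  4 × C (aromatic): 1 H each → 4
  2 × C (aromatic): no H
  1 × C: no H
  1 × F: no H
  1 × O: no H
  1 × O (charge -1): no H
  Total hydrogens = 4.
Net charge -1.
Molecular formula: C7H4FO2-

C7H4FO2-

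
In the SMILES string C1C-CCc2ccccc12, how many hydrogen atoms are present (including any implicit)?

12

Hydrogens are implicit in SMILES; fill each atom to its normal valence:
  4 × C: 2 H each → 8
  4 × C (aromatic): 1 H each → 4
  2 × C (aromatic): no H
  Total hydrogens = 12.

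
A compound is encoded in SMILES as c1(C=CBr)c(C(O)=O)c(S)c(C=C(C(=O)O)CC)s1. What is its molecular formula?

Heavy atoms from the SMILES: 1 Br, 12 C, 4 O, 2 S.
Implicit hydrogens by atom environment:
  4 × C (aromatic): no H
  3 × C: 1 H each → 3
  3 × C: no H
  2 × O: 1 H each → 2
  2 × O: no H
  1 × Br: no H
  1 × C: 3 H
  1 × C: 2 H
  1 × S: 1 H
  1 × S (aromatic): no H
  Total hydrogens = 11.
Molecular formula: C12H11BrO4S2

C12H11BrO4S2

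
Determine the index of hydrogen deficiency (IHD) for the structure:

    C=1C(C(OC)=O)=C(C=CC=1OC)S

Molecular formula from the SMILES: C9H10O3S.
DoU = (2C + 2 + N − H − X)/2 = (2·9 + 2 + 0 − 10 − 0)/2 = 10/2 = 5.
(Structurally: 1 ring(s) + 4 π bond(s) = 5.)

5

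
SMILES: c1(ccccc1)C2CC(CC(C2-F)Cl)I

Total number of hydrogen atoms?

Hydrogens are implicit in SMILES; fill each atom to its normal valence:
  5 × C (aromatic): 1 H each → 5
  4 × C: 1 H each → 4
  2 × C: 2 H each → 4
  1 × C (aromatic): no H
  1 × Cl: no H
  1 × F: no H
  1 × I: no H
  Total hydrogens = 13.

13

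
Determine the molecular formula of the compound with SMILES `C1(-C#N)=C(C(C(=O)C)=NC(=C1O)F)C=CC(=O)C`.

C12H9FN2O3

Heavy atoms from the SMILES: 12 C, 1 F, 2 N, 3 O.
Implicit hydrogens by atom environment:
  5 × C (aromatic): no H
  3 × C: no H
  2 × C: 3 H each → 6
  2 × C: 1 H each → 2
  2 × O: no H
  1 × F: no H
  1 × N (aromatic): no H
  1 × N: no H
  1 × O: 1 H
  Total hydrogens = 9.
Molecular formula: C12H9FN2O3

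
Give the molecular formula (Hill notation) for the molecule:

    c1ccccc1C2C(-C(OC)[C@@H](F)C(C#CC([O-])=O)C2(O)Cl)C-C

Heavy atoms from the SMILES: 18 C, 1 Cl, 1 F, 4 O.
Implicit hydrogens by atom environment:
  5 × C: 1 H each → 5
  5 × C (aromatic): 1 H each → 5
  4 × C: no H
  2 × C: 3 H each → 6
  2 × O: no H
  1 × C: 2 H
  1 × C (aromatic): no H
  1 × Cl: no H
  1 × F: no H
  1 × O: 1 H
  1 × O (charge -1): no H
  Total hydrogens = 19.
Net charge -1.
Molecular formula: C18H19ClFO4-

C18H19ClFO4-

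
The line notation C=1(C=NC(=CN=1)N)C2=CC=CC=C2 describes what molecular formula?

Heavy atoms from the SMILES: 10 C, 3 N.
Implicit hydrogens by atom environment:
  7 × C (aromatic): 1 H each → 7
  3 × C (aromatic): no H
  2 × N (aromatic): no H
  1 × N: 2 H
  Total hydrogens = 9.
Molecular formula: C10H9N3

C10H9N3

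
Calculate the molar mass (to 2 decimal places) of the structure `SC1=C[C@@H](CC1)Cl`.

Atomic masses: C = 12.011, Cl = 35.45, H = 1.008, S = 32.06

134.62

Molecular formula: C5H7ClS.
M = 5×12.011 + 1×35.45 + 7×1.008 + 1×32.06 = 134.62 g/mol.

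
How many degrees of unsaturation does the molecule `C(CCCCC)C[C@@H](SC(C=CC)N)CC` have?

Molecular formula from the SMILES: C14H29NS.
DoU = (2C + 2 + N − H − X)/2 = (2·14 + 2 + 1 − 29 − 0)/2 = 2/2 = 1.
(Structurally: 0 ring(s) + 1 π bond(s) = 1.)

1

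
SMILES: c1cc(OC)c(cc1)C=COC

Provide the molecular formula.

C10H12O2

Heavy atoms from the SMILES: 10 C, 2 O.
Implicit hydrogens by atom environment:
  4 × C (aromatic): 1 H each → 4
  2 × C: 3 H each → 6
  2 × C: 1 H each → 2
  2 × C (aromatic): no H
  2 × O: no H
  Total hydrogens = 12.
Molecular formula: C10H12O2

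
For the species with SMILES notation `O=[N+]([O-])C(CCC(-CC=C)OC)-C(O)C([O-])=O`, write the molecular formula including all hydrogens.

Heavy atoms from the SMILES: 10 C, 1 N, 6 O.
Implicit hydrogens by atom environment:
  4 × C: 2 H each → 8
  4 × C: 1 H each → 4
  3 × O: no H
  2 × O (charge -1): no H
  1 × C: 3 H
  1 × C: no H
  1 × N (charge +1): no H
  1 × O: 1 H
  Total hydrogens = 16.
Net charge -1.
Molecular formula: C10H16NO6-

C10H16NO6-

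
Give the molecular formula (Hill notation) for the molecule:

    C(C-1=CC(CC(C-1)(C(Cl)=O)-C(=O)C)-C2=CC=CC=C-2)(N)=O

Heavy atoms from the SMILES: 16 C, 1 Cl, 1 N, 3 O.
Implicit hydrogens by atom environment:
  5 × C (aromatic): 1 H each → 5
  5 × C: no H
  3 × O: no H
  2 × C: 2 H each → 4
  2 × C: 1 H each → 2
  1 × C: 3 H
  1 × C (aromatic): no H
  1 × Cl: no H
  1 × N: 2 H
  Total hydrogens = 16.
Molecular formula: C16H16ClNO3

C16H16ClNO3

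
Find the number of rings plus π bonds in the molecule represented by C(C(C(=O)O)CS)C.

1

Molecular formula from the SMILES: C5H10O2S.
DoU = (2C + 2 + N − H − X)/2 = (2·5 + 2 + 0 − 10 − 0)/2 = 2/2 = 1.
(Structurally: 0 ring(s) + 1 π bond(s) = 1.)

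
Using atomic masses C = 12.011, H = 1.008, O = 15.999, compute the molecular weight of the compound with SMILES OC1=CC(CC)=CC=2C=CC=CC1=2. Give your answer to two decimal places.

Molecular formula: C12H12O.
M = 12×12.011 + 12×1.008 + 1×15.999 = 172.23 g/mol.

172.23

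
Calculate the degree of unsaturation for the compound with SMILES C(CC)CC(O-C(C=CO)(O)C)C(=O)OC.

Molecular formula from the SMILES: C11H20O5.
DoU = (2C + 2 + N − H − X)/2 = (2·11 + 2 + 0 − 20 − 0)/2 = 4/2 = 2.
(Structurally: 0 ring(s) + 2 π bond(s) = 2.)

2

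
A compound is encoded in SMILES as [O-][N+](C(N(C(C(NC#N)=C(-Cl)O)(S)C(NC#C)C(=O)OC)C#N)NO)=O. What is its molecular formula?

C11H12ClN7O6S

Heavy atoms from the SMILES: 11 C, 1 Cl, 7 N, 6 O, 1 S.
Implicit hydrogens by atom environment:
  7 × C: no H
  3 × C: 1 H each → 3
  3 × N: 1 H each → 3
  3 × N: no H
  3 × O: no H
  2 × O: 1 H each → 2
  1 × C: 3 H
  1 × Cl: no H
  1 × N (charge +1): no H
  1 × O (charge -1): no H
  1 × S: 1 H
  Total hydrogens = 12.
Molecular formula: C11H12ClN7O6S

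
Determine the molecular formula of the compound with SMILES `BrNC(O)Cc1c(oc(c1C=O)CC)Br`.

C9H11Br2NO3

Heavy atoms from the SMILES: 2 Br, 9 C, 1 N, 3 O.
Implicit hydrogens by atom environment:
  4 × C (aromatic): no H
  2 × Br: no H
  2 × C: 2 H each → 4
  2 × C: 1 H each → 2
  1 × C: 3 H
  1 × N: 1 H
  1 × O: 1 H
  1 × O (aromatic): no H
  1 × O: no H
  Total hydrogens = 11.
Molecular formula: C9H11Br2NO3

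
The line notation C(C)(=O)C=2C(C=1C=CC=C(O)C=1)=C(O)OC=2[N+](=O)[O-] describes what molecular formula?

C12H9NO6

Heavy atoms from the SMILES: 12 C, 1 N, 6 O.
Implicit hydrogens by atom environment:
  6 × C (aromatic): no H
  4 × C (aromatic): 1 H each → 4
  2 × O: 1 H each → 2
  2 × O: no H
  1 × C: 3 H
  1 × C: no H
  1 × N (charge +1): no H
  1 × O (aromatic): no H
  1 × O (charge -1): no H
  Total hydrogens = 9.
Molecular formula: C12H9NO6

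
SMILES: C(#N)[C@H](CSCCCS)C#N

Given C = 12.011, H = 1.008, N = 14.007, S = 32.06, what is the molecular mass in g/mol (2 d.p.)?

Molecular formula: C7H10N2S2.
M = 7×12.011 + 10×1.008 + 2×14.007 + 2×32.06 = 186.29 g/mol.

186.29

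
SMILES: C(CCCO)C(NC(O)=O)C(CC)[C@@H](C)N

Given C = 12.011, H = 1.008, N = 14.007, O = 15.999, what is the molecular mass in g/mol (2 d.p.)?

Molecular formula: C11H24N2O3.
M = 11×12.011 + 24×1.008 + 2×14.007 + 3×15.999 = 232.32 g/mol.

232.32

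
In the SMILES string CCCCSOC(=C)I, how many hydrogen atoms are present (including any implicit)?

11

Hydrogens are implicit in SMILES; fill each atom to its normal valence:
  4 × C: 2 H each → 8
  1 × C: 3 H
  1 × C: no H
  1 × I: no H
  1 × O: no H
  1 × S: no H
  Total hydrogens = 11.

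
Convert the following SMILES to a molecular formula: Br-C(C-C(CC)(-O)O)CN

Heavy atoms from the SMILES: 1 Br, 6 C, 1 N, 2 O.
Implicit hydrogens by atom environment:
  3 × C: 2 H each → 6
  2 × O: 1 H each → 2
  1 × Br: no H
  1 × C: 3 H
  1 × C: 1 H
  1 × C: no H
  1 × N: 2 H
  Total hydrogens = 14.
Molecular formula: C6H14BrNO2

C6H14BrNO2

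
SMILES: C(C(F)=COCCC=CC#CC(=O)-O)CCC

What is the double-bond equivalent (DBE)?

Molecular formula from the SMILES: C13H17FO3.
DoU = (2C + 2 + N − H − X)/2 = (2·13 + 2 + 0 − 17 − 1)/2 = 10/2 = 5.
(Structurally: 0 ring(s) + 5 π bond(s) = 5.)

5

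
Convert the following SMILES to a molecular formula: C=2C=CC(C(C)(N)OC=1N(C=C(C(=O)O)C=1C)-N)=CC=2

C14H17N3O3

Heavy atoms from the SMILES: 14 C, 3 N, 3 O.
Implicit hydrogens by atom environment:
  6 × C (aromatic): 1 H each → 6
  4 × C (aromatic): no H
  2 × C: 3 H each → 6
  2 × C: no H
  2 × N: 2 H each → 4
  2 × O: no H
  1 × N (aromatic): no H
  1 × O: 1 H
  Total hydrogens = 17.
Molecular formula: C14H17N3O3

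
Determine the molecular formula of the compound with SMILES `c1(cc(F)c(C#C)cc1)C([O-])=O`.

Heavy atoms from the SMILES: 9 C, 1 F, 2 O.
Implicit hydrogens by atom environment:
  3 × C (aromatic): 1 H each → 3
  3 × C (aromatic): no H
  2 × C: no H
  1 × C: 1 H
  1 × F: no H
  1 × O: no H
  1 × O (charge -1): no H
  Total hydrogens = 4.
Net charge -1.
Molecular formula: C9H4FO2-

C9H4FO2-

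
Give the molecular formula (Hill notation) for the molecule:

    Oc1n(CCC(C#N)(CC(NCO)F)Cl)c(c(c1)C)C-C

Heavy atoms from the SMILES: 14 C, 1 Cl, 1 F, 3 N, 2 O.
Implicit hydrogens by atom environment:
  5 × C: 2 H each → 10
  3 × C (aromatic): no H
  2 × C: 3 H each → 6
  2 × C: no H
  2 × O: 1 H each → 2
  1 × C (aromatic): 1 H
  1 × C: 1 H
  1 × Cl: no H
  1 × F: no H
  1 × N: 1 H
  1 × N (aromatic): no H
  1 × N: no H
  Total hydrogens = 21.
Molecular formula: C14H21ClFN3O2

C14H21ClFN3O2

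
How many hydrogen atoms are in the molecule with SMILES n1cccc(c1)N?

Hydrogens are implicit in SMILES; fill each atom to its normal valence:
  4 × C (aromatic): 1 H each → 4
  1 × C (aromatic): no H
  1 × N: 2 H
  1 × N (aromatic): no H
  Total hydrogens = 6.

6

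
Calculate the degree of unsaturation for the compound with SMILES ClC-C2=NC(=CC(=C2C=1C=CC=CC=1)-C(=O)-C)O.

9

Molecular formula from the SMILES: C14H12ClNO2.
DoU = (2C + 2 + N − H − X)/2 = (2·14 + 2 + 1 − 12 − 1)/2 = 18/2 = 9.
(Structurally: 2 ring(s) + 7 π bond(s) = 9.)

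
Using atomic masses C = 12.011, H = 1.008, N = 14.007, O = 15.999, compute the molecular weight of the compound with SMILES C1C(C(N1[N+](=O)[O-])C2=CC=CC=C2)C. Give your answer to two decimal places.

192.22

Molecular formula: C10H12N2O2.
M = 10×12.011 + 12×1.008 + 2×14.007 + 2×15.999 = 192.22 g/mol.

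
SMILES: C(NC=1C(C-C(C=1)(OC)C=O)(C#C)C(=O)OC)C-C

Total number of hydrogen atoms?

Hydrogens are implicit in SMILES; fill each atom to its normal valence:
  5 × C: no H
  4 × O: no H
  3 × C: 3 H each → 9
  3 × C: 2 H each → 6
  3 × C: 1 H each → 3
  1 × N: 1 H
  Total hydrogens = 19.

19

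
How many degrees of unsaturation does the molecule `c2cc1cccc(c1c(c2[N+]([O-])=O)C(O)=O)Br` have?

9

Molecular formula from the SMILES: C11H6BrNO4.
DoU = (2C + 2 + N − H − X)/2 = (2·11 + 2 + 1 − 6 − 1)/2 = 18/2 = 9.
(Structurally: 2 ring(s) + 7 π bond(s) = 9.)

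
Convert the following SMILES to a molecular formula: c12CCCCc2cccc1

Heavy atoms from the SMILES: 10 C.
Implicit hydrogens by atom environment:
  4 × C: 2 H each → 8
  4 × C (aromatic): 1 H each → 4
  2 × C (aromatic): no H
  Total hydrogens = 12.
Molecular formula: C10H12

C10H12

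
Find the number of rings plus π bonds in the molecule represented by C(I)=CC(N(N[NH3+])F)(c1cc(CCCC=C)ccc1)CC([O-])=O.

Molecular formula from the SMILES: C16H21FIN3O2.
DoU = (2C + 2 + N − H − X)/2 = (2·16 + 2 + 3 − 21 − 2)/2 = 14/2 = 7.
(Structurally: 1 ring(s) + 6 π bond(s) = 7.)

7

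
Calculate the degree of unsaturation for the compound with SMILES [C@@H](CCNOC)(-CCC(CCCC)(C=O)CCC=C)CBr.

Molecular formula from the SMILES: C17H32BrNO2.
DoU = (2C + 2 + N − H − X)/2 = (2·17 + 2 + 1 − 32 − 1)/2 = 4/2 = 2.
(Structurally: 0 ring(s) + 2 π bond(s) = 2.)

2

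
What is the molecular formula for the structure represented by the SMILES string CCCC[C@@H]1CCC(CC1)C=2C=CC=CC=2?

Heavy atoms from the SMILES: 16 C.
Implicit hydrogens by atom environment:
  7 × C: 2 H each → 14
  5 × C (aromatic): 1 H each → 5
  2 × C: 1 H each → 2
  1 × C: 3 H
  1 × C (aromatic): no H
  Total hydrogens = 24.
Molecular formula: C16H24

C16H24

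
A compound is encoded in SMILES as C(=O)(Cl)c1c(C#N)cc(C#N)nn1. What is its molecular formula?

C7HClN4O

Heavy atoms from the SMILES: 7 C, 1 Cl, 4 N, 1 O.
Implicit hydrogens by atom environment:
  3 × C (aromatic): no H
  3 × C: no H
  2 × N (aromatic): no H
  2 × N: no H
  1 × C (aromatic): 1 H
  1 × Cl: no H
  1 × O: no H
  Total hydrogens = 1.
Molecular formula: C7HClN4O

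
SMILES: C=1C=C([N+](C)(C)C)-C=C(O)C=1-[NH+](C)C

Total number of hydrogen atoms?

20

Hydrogens are implicit in SMILES; fill each atom to its normal valence:
  5 × C: 3 H each → 15
  3 × C (aromatic): 1 H each → 3
  3 × C (aromatic): no H
  1 × N (charge +1): 1 H
  1 × N (charge +1): no H
  1 × O: 1 H
  Total hydrogens = 20.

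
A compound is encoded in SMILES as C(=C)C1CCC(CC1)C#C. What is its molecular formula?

Heavy atoms from the SMILES: 10 C.
Implicit hydrogens by atom environment:
  5 × C: 2 H each → 10
  4 × C: 1 H each → 4
  1 × C: no H
  Total hydrogens = 14.
Molecular formula: C10H14

C10H14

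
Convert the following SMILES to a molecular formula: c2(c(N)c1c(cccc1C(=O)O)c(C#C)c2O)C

Heavy atoms from the SMILES: 14 C, 1 N, 3 O.
Implicit hydrogens by atom environment:
  7 × C (aromatic): no H
  3 × C (aromatic): 1 H each → 3
  2 × C: no H
  2 × O: 1 H each → 2
  1 × C: 3 H
  1 × C: 1 H
  1 × N: 2 H
  1 × O: no H
  Total hydrogens = 11.
Molecular formula: C14H11NO3

C14H11NO3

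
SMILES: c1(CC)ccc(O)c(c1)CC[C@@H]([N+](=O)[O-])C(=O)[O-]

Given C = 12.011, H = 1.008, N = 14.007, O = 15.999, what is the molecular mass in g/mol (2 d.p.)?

252.25

Molecular formula: C12H14NO5-.
M = 12×12.011 + 14×1.008 + 1×14.007 + 5×15.999 = 252.25 g/mol.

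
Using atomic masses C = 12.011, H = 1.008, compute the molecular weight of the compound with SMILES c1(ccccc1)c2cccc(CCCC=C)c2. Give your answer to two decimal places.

222.33

Molecular formula: C17H18.
M = 17×12.011 + 18×1.008 = 222.33 g/mol.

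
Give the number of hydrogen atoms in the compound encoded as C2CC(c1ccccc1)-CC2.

Hydrogens are implicit in SMILES; fill each atom to its normal valence:
  5 × C (aromatic): 1 H each → 5
  4 × C: 2 H each → 8
  1 × C: 1 H
  1 × C (aromatic): no H
  Total hydrogens = 14.

14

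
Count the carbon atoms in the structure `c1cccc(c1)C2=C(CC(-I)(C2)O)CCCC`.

15

The symbol for carbon appears 15 times in the SMILES. Lowercase c denotes aromatic carbon and counts toward C.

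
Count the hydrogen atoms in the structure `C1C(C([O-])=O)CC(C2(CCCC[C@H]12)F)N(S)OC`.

19

Hydrogens are implicit in SMILES; fill each atom to its normal valence:
  6 × C: 2 H each → 12
  3 × C: 1 H each → 3
  2 × C: no H
  2 × O: no H
  1 × C: 3 H
  1 × F: no H
  1 × N: no H
  1 × O (charge -1): no H
  1 × S: 1 H
  Total hydrogens = 19.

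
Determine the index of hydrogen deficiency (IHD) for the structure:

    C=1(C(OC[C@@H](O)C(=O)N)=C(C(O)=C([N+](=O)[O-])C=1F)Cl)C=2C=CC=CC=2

10

Molecular formula from the SMILES: C15H12ClFN2O6.
DoU = (2C + 2 + N − H − X)/2 = (2·15 + 2 + 2 − 12 − 2)/2 = 20/2 = 10.
(Structurally: 2 ring(s) + 8 π bond(s) = 10.)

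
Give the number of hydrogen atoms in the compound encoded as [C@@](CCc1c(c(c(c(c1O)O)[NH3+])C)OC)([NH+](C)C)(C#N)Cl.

22

Hydrogens are implicit in SMILES; fill each atom to its normal valence:
  6 × C (aromatic): no H
  4 × C: 3 H each → 12
  2 × C: 2 H each → 4
  2 × C: no H
  2 × O: 1 H each → 2
  1 × Cl: no H
  1 × N (charge +1): 3 H
  1 × N (charge +1): 1 H
  1 × N: no H
  1 × O: no H
  Total hydrogens = 22.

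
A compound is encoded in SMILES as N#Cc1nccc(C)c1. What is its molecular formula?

Heavy atoms from the SMILES: 7 C, 2 N.
Implicit hydrogens by atom environment:
  3 × C (aromatic): 1 H each → 3
  2 × C (aromatic): no H
  1 × C: 3 H
  1 × C: no H
  1 × N (aromatic): no H
  1 × N: no H
  Total hydrogens = 6.
Molecular formula: C7H6N2

C7H6N2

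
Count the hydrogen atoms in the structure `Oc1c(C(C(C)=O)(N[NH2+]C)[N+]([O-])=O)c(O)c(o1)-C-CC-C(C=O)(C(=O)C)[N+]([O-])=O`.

Hydrogens are implicit in SMILES; fill each atom to its normal valence:
  5 × O: no H
  4 × C (aromatic): no H
  4 × C: no H
  3 × C: 3 H each → 9
  3 × C: 2 H each → 6
  2 × N (charge +1): no H
  2 × O: 1 H each → 2
  2 × O (charge -1): no H
  1 × C: 1 H
  1 × N (charge +1): 2 H
  1 × N: 1 H
  1 × O (aromatic): no H
  Total hydrogens = 21.

21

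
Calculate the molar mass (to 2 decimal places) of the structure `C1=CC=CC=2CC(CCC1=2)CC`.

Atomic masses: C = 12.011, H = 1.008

Molecular formula: C12H16.
M = 12×12.011 + 16×1.008 = 160.26 g/mol.

160.26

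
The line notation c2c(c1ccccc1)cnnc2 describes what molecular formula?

C10H8N2

Heavy atoms from the SMILES: 10 C, 2 N.
Implicit hydrogens by atom environment:
  8 × C (aromatic): 1 H each → 8
  2 × C (aromatic): no H
  2 × N (aromatic): no H
  Total hydrogens = 8.
Molecular formula: C10H8N2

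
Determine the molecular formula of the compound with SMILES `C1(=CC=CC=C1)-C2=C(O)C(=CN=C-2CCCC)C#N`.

Heavy atoms from the SMILES: 16 C, 2 N, 1 O.
Implicit hydrogens by atom environment:
  6 × C (aromatic): 1 H each → 6
  5 × C (aromatic): no H
  3 × C: 2 H each → 6
  1 × C: 3 H
  1 × C: no H
  1 × N (aromatic): no H
  1 × N: no H
  1 × O: 1 H
  Total hydrogens = 16.
Molecular formula: C16H16N2O

C16H16N2O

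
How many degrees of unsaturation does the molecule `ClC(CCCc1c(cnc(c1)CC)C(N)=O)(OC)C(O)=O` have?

6

Molecular formula from the SMILES: C14H19ClN2O4.
DoU = (2C + 2 + N − H − X)/2 = (2·14 + 2 + 2 − 19 − 1)/2 = 12/2 = 6.
(Structurally: 1 ring(s) + 5 π bond(s) = 6.)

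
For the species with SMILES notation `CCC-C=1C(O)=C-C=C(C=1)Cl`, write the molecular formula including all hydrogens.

C9H11ClO

Heavy atoms from the SMILES: 9 C, 1 Cl, 1 O.
Implicit hydrogens by atom environment:
  3 × C (aromatic): 1 H each → 3
  3 × C (aromatic): no H
  2 × C: 2 H each → 4
  1 × C: 3 H
  1 × Cl: no H
  1 × O: 1 H
  Total hydrogens = 11.
Molecular formula: C9H11ClO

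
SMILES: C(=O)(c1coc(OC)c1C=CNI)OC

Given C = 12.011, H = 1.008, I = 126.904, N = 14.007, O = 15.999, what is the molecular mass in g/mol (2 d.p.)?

323.09

Molecular formula: C9H10INO4.
M = 9×12.011 + 10×1.008 + 1×126.904 + 1×14.007 + 4×15.999 = 323.09 g/mol.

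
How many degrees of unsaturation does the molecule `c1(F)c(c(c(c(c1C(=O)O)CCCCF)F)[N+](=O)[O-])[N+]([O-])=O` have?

7

Molecular formula from the SMILES: C11H9F3N2O6.
DoU = (2C + 2 + N − H − X)/2 = (2·11 + 2 + 2 − 9 − 3)/2 = 14/2 = 7.
(Structurally: 1 ring(s) + 6 π bond(s) = 7.)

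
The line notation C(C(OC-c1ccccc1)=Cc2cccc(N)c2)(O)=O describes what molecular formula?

Heavy atoms from the SMILES: 16 C, 1 N, 3 O.
Implicit hydrogens by atom environment:
  9 × C (aromatic): 1 H each → 9
  3 × C (aromatic): no H
  2 × C: no H
  2 × O: no H
  1 × C: 2 H
  1 × C: 1 H
  1 × N: 2 H
  1 × O: 1 H
  Total hydrogens = 15.
Molecular formula: C16H15NO3

C16H15NO3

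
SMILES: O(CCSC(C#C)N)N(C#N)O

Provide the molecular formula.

Heavy atoms from the SMILES: 6 C, 3 N, 2 O, 1 S.
Implicit hydrogens by atom environment:
  2 × C: 2 H each → 4
  2 × C: 1 H each → 2
  2 × C: no H
  2 × N: no H
  1 × N: 2 H
  1 × O: 1 H
  1 × O: no H
  1 × S: no H
  Total hydrogens = 9.
Molecular formula: C6H9N3O2S

C6H9N3O2S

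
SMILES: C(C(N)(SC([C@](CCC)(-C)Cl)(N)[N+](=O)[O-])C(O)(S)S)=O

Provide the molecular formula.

C9H18ClN3O4S3

Heavy atoms from the SMILES: 9 C, 1 Cl, 3 N, 4 O, 3 S.
Implicit hydrogens by atom environment:
  4 × C: no H
  2 × C: 3 H each → 6
  2 × C: 2 H each → 4
  2 × N: 2 H each → 4
  2 × O: no H
  2 × S: 1 H each → 2
  1 × C: 1 H
  1 × Cl: no H
  1 × N (charge +1): no H
  1 × O: 1 H
  1 × O (charge -1): no H
  1 × S: no H
  Total hydrogens = 18.
Molecular formula: C9H18ClN3O4S3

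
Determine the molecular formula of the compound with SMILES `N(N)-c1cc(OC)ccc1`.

Heavy atoms from the SMILES: 7 C, 2 N, 1 O.
Implicit hydrogens by atom environment:
  4 × C (aromatic): 1 H each → 4
  2 × C (aromatic): no H
  1 × C: 3 H
  1 × N: 2 H
  1 × N: 1 H
  1 × O: no H
  Total hydrogens = 10.
Molecular formula: C7H10N2O

C7H10N2O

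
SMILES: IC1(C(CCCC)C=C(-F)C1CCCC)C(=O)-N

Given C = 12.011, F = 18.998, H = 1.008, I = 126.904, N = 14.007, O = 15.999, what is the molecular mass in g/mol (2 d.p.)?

367.25

Molecular formula: C14H23FINO.
M = 14×12.011 + 1×18.998 + 23×1.008 + 1×126.904 + 1×14.007 + 1×15.999 = 367.25 g/mol.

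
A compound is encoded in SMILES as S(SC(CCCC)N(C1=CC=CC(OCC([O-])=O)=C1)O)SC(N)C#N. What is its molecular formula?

C15H20N3O4S3-

Heavy atoms from the SMILES: 15 C, 3 N, 4 O, 3 S.
Implicit hydrogens by atom environment:
  4 × C: 2 H each → 8
  4 × C (aromatic): 1 H each → 4
  3 × S: no H
  2 × C: 1 H each → 2
  2 × C (aromatic): no H
  2 × C: no H
  2 × N: no H
  2 × O: no H
  1 × C: 3 H
  1 × N: 2 H
  1 × O: 1 H
  1 × O (charge -1): no H
  Total hydrogens = 20.
Net charge -1.
Molecular formula: C15H20N3O4S3-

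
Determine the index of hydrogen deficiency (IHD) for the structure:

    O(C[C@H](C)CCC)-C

Molecular formula from the SMILES: C7H16O.
DoU = (2C + 2 + N − H − X)/2 = (2·7 + 2 + 0 − 16 − 0)/2 = 0/2 = 0.
(Structurally: 0 ring(s) + 0 π bond(s) = 0.)

0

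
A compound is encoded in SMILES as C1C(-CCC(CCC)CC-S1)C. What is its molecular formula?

Heavy atoms from the SMILES: 11 C, 1 S.
Implicit hydrogens by atom environment:
  7 × C: 2 H each → 14
  2 × C: 3 H each → 6
  2 × C: 1 H each → 2
  1 × S: no H
  Total hydrogens = 22.
Molecular formula: C11H22S

C11H22S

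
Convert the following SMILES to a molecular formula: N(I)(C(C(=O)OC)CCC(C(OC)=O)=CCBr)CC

C12H19BrINO4

Heavy atoms from the SMILES: 1 Br, 12 C, 1 I, 1 N, 4 O.
Implicit hydrogens by atom environment:
  4 × C: 2 H each → 8
  4 × O: no H
  3 × C: 3 H each → 9
  3 × C: no H
  2 × C: 1 H each → 2
  1 × Br: no H
  1 × I: no H
  1 × N: no H
  Total hydrogens = 19.
Molecular formula: C12H19BrINO4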